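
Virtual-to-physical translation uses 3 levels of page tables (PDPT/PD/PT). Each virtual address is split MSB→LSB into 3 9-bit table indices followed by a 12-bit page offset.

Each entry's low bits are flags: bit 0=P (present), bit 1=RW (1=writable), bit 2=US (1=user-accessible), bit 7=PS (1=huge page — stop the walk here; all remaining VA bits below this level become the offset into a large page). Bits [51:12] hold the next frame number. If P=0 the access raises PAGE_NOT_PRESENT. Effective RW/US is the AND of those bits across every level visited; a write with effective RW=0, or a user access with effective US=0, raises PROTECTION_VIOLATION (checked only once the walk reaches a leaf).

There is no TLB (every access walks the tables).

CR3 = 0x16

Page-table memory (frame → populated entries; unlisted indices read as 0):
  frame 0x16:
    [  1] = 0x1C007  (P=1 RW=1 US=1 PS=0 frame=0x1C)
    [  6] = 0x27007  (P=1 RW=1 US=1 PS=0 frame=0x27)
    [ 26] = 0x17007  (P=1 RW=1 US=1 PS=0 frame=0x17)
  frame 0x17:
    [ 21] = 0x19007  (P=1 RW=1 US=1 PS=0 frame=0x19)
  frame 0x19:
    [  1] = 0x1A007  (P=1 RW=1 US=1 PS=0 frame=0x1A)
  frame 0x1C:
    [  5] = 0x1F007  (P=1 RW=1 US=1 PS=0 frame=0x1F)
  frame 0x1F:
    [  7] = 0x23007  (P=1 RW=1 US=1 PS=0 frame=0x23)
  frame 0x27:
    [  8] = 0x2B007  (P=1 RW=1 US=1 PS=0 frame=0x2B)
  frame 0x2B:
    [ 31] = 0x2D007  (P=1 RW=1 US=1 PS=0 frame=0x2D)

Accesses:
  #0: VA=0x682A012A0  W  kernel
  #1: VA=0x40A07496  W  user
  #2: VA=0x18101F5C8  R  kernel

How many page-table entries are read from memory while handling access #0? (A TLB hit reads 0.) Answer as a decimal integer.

Walk each access:
#0 VA=0x682A012A0 (w,kernel):
  L0: frame=0x16 idx=26 entry=0x17007 [P=1 RW=1 US=1 PS=0]
  L1: frame=0x17 idx=21 entry=0x19007 [P=1 RW=1 US=1 PS=0]
  L2: frame=0x19 idx=1 entry=0x1A007 [P=1 RW=1 US=1 PS=0]
  ✓ 0x1A2A0  — 3 lookups
#1 VA=0x40A07496 (w,user):
  L0: frame=0x16 idx=1 entry=0x1C007 [P=1 RW=1 US=1 PS=0]
  L1: frame=0x1C idx=5 entry=0x1F007 [P=1 RW=1 US=1 PS=0]
  L2: frame=0x1F idx=7 entry=0x23007 [P=1 RW=1 US=1 PS=0]
  ✓ 0x23496  — 3 lookups
#2 VA=0x18101F5C8 (r,kernel):
  L0: frame=0x16 idx=6 entry=0x27007 [P=1 RW=1 US=1 PS=0]
  L1: frame=0x27 idx=8 entry=0x2B007 [P=1 RW=1 US=1 PS=0]
  L2: frame=0x2B idx=31 entry=0x2D007 [P=1 RW=1 US=1 PS=0]
  ✓ 0x2D5C8  — 3 lookups

Entries read for #0: 3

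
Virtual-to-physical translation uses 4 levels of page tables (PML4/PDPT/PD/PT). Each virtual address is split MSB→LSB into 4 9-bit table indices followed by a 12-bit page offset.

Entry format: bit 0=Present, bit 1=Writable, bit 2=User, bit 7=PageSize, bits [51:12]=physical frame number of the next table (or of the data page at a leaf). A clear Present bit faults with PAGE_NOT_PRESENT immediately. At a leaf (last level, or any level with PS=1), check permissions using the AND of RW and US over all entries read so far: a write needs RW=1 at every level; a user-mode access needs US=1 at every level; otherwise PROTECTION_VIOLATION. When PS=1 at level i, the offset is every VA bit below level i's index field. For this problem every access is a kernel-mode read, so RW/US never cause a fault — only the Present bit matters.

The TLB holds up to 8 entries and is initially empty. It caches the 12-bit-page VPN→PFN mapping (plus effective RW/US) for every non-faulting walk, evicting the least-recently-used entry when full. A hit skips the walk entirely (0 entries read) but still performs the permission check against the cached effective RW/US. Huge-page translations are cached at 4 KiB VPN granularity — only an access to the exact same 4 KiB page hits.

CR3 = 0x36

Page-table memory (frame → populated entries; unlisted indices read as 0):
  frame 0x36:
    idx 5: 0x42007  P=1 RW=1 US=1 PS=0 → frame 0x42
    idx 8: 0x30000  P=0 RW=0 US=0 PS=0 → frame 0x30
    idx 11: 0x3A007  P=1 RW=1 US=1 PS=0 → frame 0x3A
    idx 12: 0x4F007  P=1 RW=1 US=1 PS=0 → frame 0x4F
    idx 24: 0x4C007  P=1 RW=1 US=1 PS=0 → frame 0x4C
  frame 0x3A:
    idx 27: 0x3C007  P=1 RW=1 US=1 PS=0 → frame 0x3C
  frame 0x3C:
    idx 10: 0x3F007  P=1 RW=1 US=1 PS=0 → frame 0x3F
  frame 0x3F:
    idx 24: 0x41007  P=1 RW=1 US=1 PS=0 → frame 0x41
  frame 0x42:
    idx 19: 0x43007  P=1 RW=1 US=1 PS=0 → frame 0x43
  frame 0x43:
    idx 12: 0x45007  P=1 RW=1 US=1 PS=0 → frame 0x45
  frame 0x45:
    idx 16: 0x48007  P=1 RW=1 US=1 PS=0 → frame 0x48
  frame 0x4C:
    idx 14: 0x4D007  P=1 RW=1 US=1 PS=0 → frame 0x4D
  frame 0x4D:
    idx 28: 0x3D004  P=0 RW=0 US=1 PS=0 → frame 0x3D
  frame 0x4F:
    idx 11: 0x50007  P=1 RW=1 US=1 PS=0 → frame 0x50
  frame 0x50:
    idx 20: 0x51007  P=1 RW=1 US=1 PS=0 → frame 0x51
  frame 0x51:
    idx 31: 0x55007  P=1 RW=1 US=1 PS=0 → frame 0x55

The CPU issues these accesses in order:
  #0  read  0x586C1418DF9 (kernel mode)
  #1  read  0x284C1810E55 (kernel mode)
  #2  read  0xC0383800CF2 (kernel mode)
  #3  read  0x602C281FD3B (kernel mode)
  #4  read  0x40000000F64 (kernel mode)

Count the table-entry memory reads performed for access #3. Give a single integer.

Walk each access:
#0 VA=0x586C1418DF9 (r,kernel):
  [0] read 0x36 idx=11: raw=0x3A007 flags P=1 W=1 U=1 S=0
  [1] read 0x3A idx=27: raw=0x3C007 flags P=1 W=1 U=1 S=0
  [2] read 0x3C idx=10: raw=0x3F007 flags P=1 W=1 U=1 S=0
  [3] read 0x3F idx=24: raw=0x41007 flags P=1 W=1 U=1 S=0
  → PA=0x41DF9  (4 entries read)
#1 VA=0x284C1810E55 (r,kernel):
  [0] read 0x36 idx=5: raw=0x42007 flags P=1 W=1 U=1 S=0
  [1] read 0x42 idx=19: raw=0x43007 flags P=1 W=1 U=1 S=0
  [2] read 0x43 idx=12: raw=0x45007 flags P=1 W=1 U=1 S=0
  [3] read 0x45 idx=16: raw=0x48007 flags P=1 W=1 U=1 S=0
  → PA=0x48E55  (4 entries read)
#2 VA=0xC0383800CF2 (r,kernel):
  [0] read 0x36 idx=24: raw=0x4C007 flags P=1 W=1 U=1 S=0
  [1] read 0x4C idx=14: raw=0x4D007 flags P=1 W=1 U=1 S=0
  [2] read 0x4D idx=28: raw=0x3D004 flags P=0 W=0 U=1 S=0
  ⇒ fault: PAGE_NOT_PRESENT  — 3 lookups
#3 VA=0x602C281FD3B (r,kernel):
  [0] read 0x36 idx=12: raw=0x4F007 flags P=1 W=1 U=1 S=0
  [1] read 0x4F idx=11: raw=0x50007 flags P=1 W=1 U=1 S=0
  [2] read 0x50 idx=20: raw=0x51007 flags P=1 W=1 U=1 S=0
  [3] read 0x51 idx=31: raw=0x55007 flags P=1 W=1 U=1 S=0
  → PA=0x55D3B  (4 entries read)
#4 VA=0x40000000F64 (r,kernel):
  [0] read 0x36 idx=8: raw=0x30000 flags P=0 W=0 U=0 S=0
  ⇒ fault: PAGE_NOT_PRESENT  — 1 lookups

Entries read for #3: 4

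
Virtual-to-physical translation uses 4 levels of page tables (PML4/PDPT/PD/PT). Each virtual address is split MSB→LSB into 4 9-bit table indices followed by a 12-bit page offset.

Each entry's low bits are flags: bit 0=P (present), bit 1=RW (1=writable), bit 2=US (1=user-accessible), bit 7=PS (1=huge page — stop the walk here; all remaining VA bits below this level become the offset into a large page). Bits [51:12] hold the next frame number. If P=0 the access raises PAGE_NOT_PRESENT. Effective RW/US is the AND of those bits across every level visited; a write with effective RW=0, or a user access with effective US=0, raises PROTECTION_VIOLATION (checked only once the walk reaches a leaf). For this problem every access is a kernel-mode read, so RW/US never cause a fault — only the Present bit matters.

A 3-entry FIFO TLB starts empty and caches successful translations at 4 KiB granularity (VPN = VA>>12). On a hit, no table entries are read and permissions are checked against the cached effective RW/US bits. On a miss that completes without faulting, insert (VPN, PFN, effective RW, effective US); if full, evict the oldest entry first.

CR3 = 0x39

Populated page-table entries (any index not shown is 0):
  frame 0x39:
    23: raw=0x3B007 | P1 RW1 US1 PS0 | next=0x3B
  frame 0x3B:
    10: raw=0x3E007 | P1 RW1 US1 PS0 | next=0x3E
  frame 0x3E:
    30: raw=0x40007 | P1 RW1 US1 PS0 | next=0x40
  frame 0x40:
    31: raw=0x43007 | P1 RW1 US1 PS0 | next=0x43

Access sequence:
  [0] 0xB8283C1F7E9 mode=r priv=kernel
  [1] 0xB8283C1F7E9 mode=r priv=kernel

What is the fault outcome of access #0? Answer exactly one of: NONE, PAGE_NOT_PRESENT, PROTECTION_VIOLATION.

Trace:
#0 VA=0xB8283C1F7E9 (r,kernel):
  lvl0: tbl 0x39, slot 23 ⇒ 0x3B007 (P1/RW1/US1/PS0)
  lvl1: tbl 0x3B, slot 10 ⇒ 0x3E007 (P1/RW1/US1/PS0)
  lvl2: tbl 0x3E, slot 30 ⇒ 0x40007 (P1/RW1/US1/PS0)
  lvl3: tbl 0x40, slot 31 ⇒ 0x43007 (P1/RW1/US1/PS0)
  ✓ 0x437E9  — 4 lookups
#1 VA=0xB8283C1F7E9 (r,kernel):
  TLB hit vpn=0xB8283C1F → PA=0x437E9

Access #0 fault: NONE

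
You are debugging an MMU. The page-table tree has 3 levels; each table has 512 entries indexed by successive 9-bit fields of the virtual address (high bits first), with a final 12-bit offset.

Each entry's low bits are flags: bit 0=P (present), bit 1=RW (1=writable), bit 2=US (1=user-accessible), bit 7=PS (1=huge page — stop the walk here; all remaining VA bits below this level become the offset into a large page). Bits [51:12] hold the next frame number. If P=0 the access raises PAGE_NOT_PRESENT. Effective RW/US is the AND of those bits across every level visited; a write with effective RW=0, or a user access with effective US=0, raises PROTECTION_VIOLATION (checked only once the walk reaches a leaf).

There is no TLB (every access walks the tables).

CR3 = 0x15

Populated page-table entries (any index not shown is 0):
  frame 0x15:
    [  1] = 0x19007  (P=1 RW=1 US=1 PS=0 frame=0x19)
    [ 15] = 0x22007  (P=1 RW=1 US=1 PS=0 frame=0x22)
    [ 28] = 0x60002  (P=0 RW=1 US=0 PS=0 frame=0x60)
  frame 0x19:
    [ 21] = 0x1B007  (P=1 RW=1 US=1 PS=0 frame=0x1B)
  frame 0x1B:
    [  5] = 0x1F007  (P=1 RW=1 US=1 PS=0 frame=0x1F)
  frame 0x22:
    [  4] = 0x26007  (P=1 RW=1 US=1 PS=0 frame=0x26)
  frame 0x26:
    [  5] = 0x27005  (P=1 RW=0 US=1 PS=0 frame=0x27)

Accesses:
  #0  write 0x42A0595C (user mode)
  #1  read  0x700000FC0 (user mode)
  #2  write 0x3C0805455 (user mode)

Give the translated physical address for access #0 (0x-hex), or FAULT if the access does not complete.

Per-access translation:
#0 VA=0x42A0595C (w,user):
  L0: frame=0x15 idx=1 entry=0x19007 [P=1 RW=1 US=1 PS=0]
  L1: frame=0x19 idx=21 entry=0x1B007 [P=1 RW=1 US=1 PS=0]
  L2: frame=0x1B idx=5 entry=0x1F007 [P=1 RW=1 US=1 PS=0]
  ✓ 0x1F95C  — 3 lookups
#1 VA=0x700000FC0 (r,user):
  L0: frame=0x15 idx=28 entry=0x60002 [P=0 RW=1 US=0 PS=0]
  ✗ PAGE_NOT_PRESENT  [1 reads]
#2 VA=0x3C0805455 (w,user):
  L0: frame=0x15 idx=15 entry=0x22007 [P=1 RW=1 US=1 PS=0]
  L1: frame=0x22 idx=4 entry=0x26007 [P=1 RW=1 US=1 PS=0]
  L2: frame=0x26 idx=5 entry=0x27005 [P=1 RW=0 US=1 PS=0]
  ✗ PROTECTION_VIOLATION  [3 reads]

Access #0 PA: 0x1F95C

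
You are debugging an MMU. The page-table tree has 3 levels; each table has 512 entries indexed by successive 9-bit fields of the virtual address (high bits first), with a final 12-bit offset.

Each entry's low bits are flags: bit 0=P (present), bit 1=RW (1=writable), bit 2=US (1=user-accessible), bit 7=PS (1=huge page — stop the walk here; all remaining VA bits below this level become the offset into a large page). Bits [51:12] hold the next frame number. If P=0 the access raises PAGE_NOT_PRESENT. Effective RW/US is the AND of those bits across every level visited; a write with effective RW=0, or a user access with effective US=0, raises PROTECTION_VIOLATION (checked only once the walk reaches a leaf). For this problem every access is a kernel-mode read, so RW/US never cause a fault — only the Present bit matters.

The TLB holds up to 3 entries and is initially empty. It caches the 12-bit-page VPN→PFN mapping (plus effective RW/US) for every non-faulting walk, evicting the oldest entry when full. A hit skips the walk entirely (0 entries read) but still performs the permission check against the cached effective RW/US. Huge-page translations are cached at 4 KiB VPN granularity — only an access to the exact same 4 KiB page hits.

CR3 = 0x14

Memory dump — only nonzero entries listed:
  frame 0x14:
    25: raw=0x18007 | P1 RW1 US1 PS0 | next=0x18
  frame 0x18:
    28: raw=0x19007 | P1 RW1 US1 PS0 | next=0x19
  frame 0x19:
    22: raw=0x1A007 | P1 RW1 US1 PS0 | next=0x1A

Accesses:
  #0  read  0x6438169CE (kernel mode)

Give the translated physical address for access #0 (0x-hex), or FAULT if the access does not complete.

Per-access translation:
#0 VA=0x6438169CE (r,kernel):
  L0: frame=0x14 idx=25 entry=0x18007 [P=1 RW=1 US=1 PS=0]
  L1: frame=0x18 idx=28 entry=0x19007 [P=1 RW=1 US=1 PS=0]
  L2: frame=0x19 idx=22 entry=0x1A007 [P=1 RW=1 US=1 PS=0]
  → PA=0x1A9CE  (3 entries read)

Access #0 PA: 0x1A9CE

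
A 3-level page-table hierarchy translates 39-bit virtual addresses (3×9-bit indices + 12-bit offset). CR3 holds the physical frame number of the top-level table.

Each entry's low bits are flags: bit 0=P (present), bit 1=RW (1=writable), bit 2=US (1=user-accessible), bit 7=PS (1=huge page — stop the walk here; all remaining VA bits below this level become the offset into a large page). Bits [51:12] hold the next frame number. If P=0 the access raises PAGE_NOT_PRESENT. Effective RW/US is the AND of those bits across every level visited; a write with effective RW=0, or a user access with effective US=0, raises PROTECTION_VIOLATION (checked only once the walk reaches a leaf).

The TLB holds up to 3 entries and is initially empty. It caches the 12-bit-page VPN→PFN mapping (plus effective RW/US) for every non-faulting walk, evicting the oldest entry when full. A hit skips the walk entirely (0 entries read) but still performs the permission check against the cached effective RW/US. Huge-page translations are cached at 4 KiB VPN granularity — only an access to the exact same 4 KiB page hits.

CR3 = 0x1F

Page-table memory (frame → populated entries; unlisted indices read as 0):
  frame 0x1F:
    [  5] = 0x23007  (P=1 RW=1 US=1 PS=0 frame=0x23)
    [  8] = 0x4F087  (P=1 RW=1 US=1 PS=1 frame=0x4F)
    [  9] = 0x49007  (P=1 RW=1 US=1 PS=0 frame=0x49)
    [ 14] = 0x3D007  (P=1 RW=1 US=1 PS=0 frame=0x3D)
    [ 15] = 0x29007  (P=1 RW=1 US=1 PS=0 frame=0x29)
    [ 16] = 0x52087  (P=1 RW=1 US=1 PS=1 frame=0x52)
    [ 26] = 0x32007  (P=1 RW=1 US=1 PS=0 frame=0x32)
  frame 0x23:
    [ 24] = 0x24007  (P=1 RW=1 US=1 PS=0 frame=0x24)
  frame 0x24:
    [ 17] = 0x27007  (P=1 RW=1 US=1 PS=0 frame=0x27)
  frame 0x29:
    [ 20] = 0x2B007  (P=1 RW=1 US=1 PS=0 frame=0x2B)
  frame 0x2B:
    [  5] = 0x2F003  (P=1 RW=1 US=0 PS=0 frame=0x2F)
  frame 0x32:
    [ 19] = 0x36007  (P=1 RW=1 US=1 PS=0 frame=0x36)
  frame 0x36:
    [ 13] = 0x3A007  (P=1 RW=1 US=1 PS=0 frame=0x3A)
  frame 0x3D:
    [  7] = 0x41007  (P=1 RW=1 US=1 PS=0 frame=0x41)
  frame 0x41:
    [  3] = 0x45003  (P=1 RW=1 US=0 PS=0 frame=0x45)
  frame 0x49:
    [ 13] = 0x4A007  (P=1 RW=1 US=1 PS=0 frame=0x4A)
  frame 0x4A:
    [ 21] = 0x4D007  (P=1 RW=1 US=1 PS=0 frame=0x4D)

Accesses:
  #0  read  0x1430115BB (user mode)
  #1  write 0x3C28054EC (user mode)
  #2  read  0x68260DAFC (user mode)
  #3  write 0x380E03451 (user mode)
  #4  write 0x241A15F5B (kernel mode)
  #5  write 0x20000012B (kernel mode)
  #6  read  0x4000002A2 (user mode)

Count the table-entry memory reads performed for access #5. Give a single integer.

Trace:
#0 VA=0x1430115BB (r,user):
  lvl0: tbl 0x1F, slot 5 ⇒ 0x23007 (P1/RW1/US1/PS0)
  lvl1: tbl 0x23, slot 24 ⇒ 0x24007 (P1/RW1/US1/PS0)
  lvl2: tbl 0x24, slot 17 ⇒ 0x27007 (P1/RW1/US1/PS0)
  → PA=0x275BB  (3 entries read)
#1 VA=0x3C28054EC (w,user):
  lvl0: tbl 0x1F, slot 15 ⇒ 0x29007 (P1/RW1/US1/PS0)
  lvl1: tbl 0x29, slot 20 ⇒ 0x2B007 (P1/RW1/US1/PS0)
  lvl2: tbl 0x2B, slot 5 ⇒ 0x2F003 (P1/RW1/US0/PS0)
  ⇒ fault: PROTECTION_VIOLATION  — 3 lookups
#2 VA=0x68260DAFC (r,user):
  lvl0: tbl 0x1F, slot 26 ⇒ 0x32007 (P1/RW1/US1/PS0)
  lvl1: tbl 0x32, slot 19 ⇒ 0x36007 (P1/RW1/US1/PS0)
  lvl2: tbl 0x36, slot 13 ⇒ 0x3A007 (P1/RW1/US1/PS0)
  → PA=0x3AAFC  (3 entries read)
#3 VA=0x380E03451 (w,user):
  lvl0: tbl 0x1F, slot 14 ⇒ 0x3D007 (P1/RW1/US1/PS0)
  lvl1: tbl 0x3D, slot 7 ⇒ 0x41007 (P1/RW1/US1/PS0)
  lvl2: tbl 0x41, slot 3 ⇒ 0x45003 (P1/RW1/US0/PS0)
  ⇒ fault: PROTECTION_VIOLATION  — 3 lookups
#4 VA=0x241A15F5B (w,kernel):
  lvl0: tbl 0x1F, slot 9 ⇒ 0x49007 (P1/RW1/US1/PS0)
  lvl1: tbl 0x49, slot 13 ⇒ 0x4A007 (P1/RW1/US1/PS0)
  lvl2: tbl 0x4A, slot 21 ⇒ 0x4D007 (P1/RW1/US1/PS0)
  → PA=0x4DF5B  (3 entries read)
#5 VA=0x20000012B (w,kernel):
  lvl0: tbl 0x1F, slot 8 ⇒ 0x4F087 (P1/RW1/US1/PS1)
  → PA=0x4F12B (huge @L0)  (1 entries read)
#6 VA=0x4000002A2 (r,user):
  lvl0: tbl 0x1F, slot 16 ⇒ 0x52087 (P1/RW1/US1/PS1)
  → PA=0x522A2 (huge @L0)  (1 entries read)

Entries read for #5: 1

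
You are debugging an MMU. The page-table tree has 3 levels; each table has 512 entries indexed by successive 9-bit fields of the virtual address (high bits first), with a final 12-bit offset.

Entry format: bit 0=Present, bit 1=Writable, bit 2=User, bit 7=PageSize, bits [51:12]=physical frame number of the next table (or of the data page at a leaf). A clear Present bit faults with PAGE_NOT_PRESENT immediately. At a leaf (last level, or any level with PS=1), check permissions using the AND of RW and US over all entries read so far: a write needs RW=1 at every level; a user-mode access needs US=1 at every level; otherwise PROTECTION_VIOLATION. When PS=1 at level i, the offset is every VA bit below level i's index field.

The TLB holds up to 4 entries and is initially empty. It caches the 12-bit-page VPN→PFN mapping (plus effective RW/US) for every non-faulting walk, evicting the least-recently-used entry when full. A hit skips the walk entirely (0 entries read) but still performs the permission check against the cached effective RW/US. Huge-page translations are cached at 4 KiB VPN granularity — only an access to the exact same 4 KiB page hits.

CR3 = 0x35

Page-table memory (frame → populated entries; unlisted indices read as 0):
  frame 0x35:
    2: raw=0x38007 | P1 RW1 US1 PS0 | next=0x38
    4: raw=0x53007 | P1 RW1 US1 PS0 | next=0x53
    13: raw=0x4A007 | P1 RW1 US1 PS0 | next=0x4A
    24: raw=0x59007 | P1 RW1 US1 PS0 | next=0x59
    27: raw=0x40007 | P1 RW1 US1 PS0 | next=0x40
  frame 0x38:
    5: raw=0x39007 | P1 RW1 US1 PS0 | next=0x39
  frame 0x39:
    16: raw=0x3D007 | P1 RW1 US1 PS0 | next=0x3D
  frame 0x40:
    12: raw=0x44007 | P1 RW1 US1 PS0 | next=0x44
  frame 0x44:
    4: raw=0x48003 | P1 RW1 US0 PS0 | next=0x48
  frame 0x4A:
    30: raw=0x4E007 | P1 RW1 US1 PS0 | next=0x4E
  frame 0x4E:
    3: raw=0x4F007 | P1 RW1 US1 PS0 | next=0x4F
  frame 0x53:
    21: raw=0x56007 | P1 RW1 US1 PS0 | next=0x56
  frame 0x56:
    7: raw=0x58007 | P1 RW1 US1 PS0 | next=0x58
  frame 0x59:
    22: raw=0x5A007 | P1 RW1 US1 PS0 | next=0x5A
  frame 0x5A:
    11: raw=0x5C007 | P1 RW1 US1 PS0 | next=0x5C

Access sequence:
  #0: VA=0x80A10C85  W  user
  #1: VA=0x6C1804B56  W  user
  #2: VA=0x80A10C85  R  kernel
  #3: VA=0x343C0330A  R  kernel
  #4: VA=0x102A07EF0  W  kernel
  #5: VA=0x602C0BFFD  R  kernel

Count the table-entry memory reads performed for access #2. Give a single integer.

Walk each access:
#0 VA=0x80A10C85 (w,user):
  [0] read 0x35 idx=2: raw=0x38007 flags P=1 W=1 U=1 S=0
  [1] read 0x38 idx=5: raw=0x39007 flags P=1 W=1 U=1 S=0
  [2] read 0x39 idx=16: raw=0x3D007 flags P=1 W=1 U=1 S=0
  → PA=0x3DC85  (3 entries read)
#1 VA=0x6C1804B56 (w,user):
  [0] read 0x35 idx=27: raw=0x40007 flags P=1 W=1 U=1 S=0
  [1] read 0x40 idx=12: raw=0x44007 flags P=1 W=1 U=1 S=0
  [2] read 0x44 idx=4: raw=0x48003 flags P=1 W=1 U=0 S=0
  ⇒ fault: PROTECTION_VIOLATION  — 3 lookups
#2 VA=0x80A10C85 (r,kernel):
  TLB hit vpn=0x80A10 → PA=0x3DC85
#3 VA=0x343C0330A (r,kernel):
  [0] read 0x35 idx=13: raw=0x4A007 flags P=1 W=1 U=1 S=0
  [1] read 0x4A idx=30: raw=0x4E007 flags P=1 W=1 U=1 S=0
  [2] read 0x4E idx=3: raw=0x4F007 flags P=1 W=1 U=1 S=0
  → PA=0x4F30A  (3 entries read)
#4 VA=0x102A07EF0 (w,kernel):
  [0] read 0x35 idx=4: raw=0x53007 flags P=1 W=1 U=1 S=0
  [1] read 0x53 idx=21: raw=0x56007 flags P=1 W=1 U=1 S=0
  [2] read 0x56 idx=7: raw=0x58007 flags P=1 W=1 U=1 S=0
  → PA=0x58EF0  (3 entries read)
#5 VA=0x602C0BFFD (r,kernel):
  [0] read 0x35 idx=24: raw=0x59007 flags P=1 W=1 U=1 S=0
  [1] read 0x59 idx=22: raw=0x5A007 flags P=1 W=1 U=1 S=0
  [2] read 0x5A idx=11: raw=0x5C007 flags P=1 W=1 U=1 S=0
  → PA=0x5CFFD  (3 entries read)

Entries read for #2: 0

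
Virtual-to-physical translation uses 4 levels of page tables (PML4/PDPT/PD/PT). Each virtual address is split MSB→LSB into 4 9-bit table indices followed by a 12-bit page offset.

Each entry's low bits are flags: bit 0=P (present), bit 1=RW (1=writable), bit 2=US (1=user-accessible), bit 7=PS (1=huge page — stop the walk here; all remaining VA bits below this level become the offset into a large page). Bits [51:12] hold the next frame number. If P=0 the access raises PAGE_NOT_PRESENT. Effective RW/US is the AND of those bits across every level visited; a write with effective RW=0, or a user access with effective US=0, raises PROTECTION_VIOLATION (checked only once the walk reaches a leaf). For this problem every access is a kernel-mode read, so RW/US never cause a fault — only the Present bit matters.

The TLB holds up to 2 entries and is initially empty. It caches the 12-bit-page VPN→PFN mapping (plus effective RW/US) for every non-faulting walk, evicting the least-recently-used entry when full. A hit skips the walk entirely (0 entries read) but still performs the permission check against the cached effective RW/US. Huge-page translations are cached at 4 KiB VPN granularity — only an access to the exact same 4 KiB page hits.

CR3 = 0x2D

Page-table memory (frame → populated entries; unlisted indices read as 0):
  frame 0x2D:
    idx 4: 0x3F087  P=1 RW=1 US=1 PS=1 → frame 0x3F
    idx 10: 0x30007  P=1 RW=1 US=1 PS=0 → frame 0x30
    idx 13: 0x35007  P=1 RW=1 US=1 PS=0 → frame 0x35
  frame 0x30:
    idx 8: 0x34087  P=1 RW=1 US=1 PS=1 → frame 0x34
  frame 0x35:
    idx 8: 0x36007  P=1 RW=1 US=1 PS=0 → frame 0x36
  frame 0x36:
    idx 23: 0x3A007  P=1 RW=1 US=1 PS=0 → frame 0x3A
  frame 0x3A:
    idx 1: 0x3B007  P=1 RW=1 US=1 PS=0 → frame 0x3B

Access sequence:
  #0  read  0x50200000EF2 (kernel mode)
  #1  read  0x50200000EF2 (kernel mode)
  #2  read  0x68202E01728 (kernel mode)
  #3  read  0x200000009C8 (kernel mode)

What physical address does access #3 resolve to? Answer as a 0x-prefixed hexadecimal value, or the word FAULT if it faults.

Trace:
#0 VA=0x50200000EF2 (r,kernel):
  [0] read 0x2D idx=10: raw=0x30007 flags P=1 W=1 U=1 S=0
  [1] read 0x30 idx=8: raw=0x34087 flags P=1 W=1 U=1 S=1
  ⇒ phys 0x34EF2 (huge @L1)  [2 reads]
#1 VA=0x50200000EF2 (r,kernel):
  TLB hit vpn=0x50200000 → PA=0x34EF2
#2 VA=0x68202E01728 (r,kernel):
  [0] read 0x2D idx=13: raw=0x35007 flags P=1 W=1 U=1 S=0
  [1] read 0x35 idx=8: raw=0x36007 flags P=1 W=1 U=1 S=0
  [2] read 0x36 idx=23: raw=0x3A007 flags P=1 W=1 U=1 S=0
  [3] read 0x3A idx=1: raw=0x3B007 flags P=1 W=1 U=1 S=0
  ⇒ phys 0x3B728  [4 reads]
#3 VA=0x200000009C8 (r,kernel):
  [0] read 0x2D idx=4: raw=0x3F087 flags P=1 W=1 U=1 S=1
  ⇒ phys 0x3F9C8 (huge @L0)  [1 reads]

Access #3 PA: 0x3F9C8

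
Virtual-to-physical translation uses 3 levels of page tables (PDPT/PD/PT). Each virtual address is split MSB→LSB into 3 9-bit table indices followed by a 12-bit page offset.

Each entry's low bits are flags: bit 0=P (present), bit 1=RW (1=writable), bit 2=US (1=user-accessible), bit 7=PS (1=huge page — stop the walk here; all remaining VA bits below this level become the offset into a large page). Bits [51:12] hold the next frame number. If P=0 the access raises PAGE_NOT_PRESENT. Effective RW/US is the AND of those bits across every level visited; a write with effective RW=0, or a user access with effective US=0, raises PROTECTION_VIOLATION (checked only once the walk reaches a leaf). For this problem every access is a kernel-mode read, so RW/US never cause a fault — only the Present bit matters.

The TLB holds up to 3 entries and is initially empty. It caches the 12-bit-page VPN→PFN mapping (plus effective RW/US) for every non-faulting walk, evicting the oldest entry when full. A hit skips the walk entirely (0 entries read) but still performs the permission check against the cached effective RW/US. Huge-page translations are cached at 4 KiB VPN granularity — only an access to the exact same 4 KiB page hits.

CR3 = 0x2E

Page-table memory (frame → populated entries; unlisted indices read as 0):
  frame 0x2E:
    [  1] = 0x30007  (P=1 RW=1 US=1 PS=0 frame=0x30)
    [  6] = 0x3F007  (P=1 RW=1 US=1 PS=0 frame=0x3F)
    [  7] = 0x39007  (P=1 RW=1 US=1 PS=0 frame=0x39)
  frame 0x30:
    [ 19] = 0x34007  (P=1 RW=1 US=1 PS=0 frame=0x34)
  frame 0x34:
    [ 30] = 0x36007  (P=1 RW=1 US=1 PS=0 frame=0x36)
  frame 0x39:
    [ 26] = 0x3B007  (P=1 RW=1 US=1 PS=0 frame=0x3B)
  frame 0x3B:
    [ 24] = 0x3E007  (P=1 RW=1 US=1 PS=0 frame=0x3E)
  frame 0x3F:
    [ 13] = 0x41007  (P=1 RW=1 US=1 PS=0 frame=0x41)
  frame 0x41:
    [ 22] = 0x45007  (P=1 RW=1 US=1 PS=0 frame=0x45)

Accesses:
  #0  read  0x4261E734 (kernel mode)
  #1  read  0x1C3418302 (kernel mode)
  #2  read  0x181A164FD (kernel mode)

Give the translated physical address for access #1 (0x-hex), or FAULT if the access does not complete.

Per-access translation:
#0 VA=0x4261E734 (r,kernel):
  lvl0: tbl 0x2E, slot 1 ⇒ 0x30007 (P1/RW1/US1/PS0)
  lvl1: tbl 0x30, slot 19 ⇒ 0x34007 (P1/RW1/US1/PS0)
  lvl2: tbl 0x34, slot 30 ⇒ 0x36007 (P1/RW1/US1/PS0)
  ⇒ phys 0x36734  [3 reads]
#1 VA=0x1C3418302 (r,kernel):
  lvl0: tbl 0x2E, slot 7 ⇒ 0x39007 (P1/RW1/US1/PS0)
  lvl1: tbl 0x39, slot 26 ⇒ 0x3B007 (P1/RW1/US1/PS0)
  lvl2: tbl 0x3B, slot 24 ⇒ 0x3E007 (P1/RW1/US1/PS0)
  ⇒ phys 0x3E302  [3 reads]
#2 VA=0x181A164FD (r,kernel):
  lvl0: tbl 0x2E, slot 6 ⇒ 0x3F007 (P1/RW1/US1/PS0)
  lvl1: tbl 0x3F, slot 13 ⇒ 0x41007 (P1/RW1/US1/PS0)
  lvl2: tbl 0x41, slot 22 ⇒ 0x45007 (P1/RW1/US1/PS0)
  ⇒ phys 0x454FD  [3 reads]

Access #1 PA: 0x3E302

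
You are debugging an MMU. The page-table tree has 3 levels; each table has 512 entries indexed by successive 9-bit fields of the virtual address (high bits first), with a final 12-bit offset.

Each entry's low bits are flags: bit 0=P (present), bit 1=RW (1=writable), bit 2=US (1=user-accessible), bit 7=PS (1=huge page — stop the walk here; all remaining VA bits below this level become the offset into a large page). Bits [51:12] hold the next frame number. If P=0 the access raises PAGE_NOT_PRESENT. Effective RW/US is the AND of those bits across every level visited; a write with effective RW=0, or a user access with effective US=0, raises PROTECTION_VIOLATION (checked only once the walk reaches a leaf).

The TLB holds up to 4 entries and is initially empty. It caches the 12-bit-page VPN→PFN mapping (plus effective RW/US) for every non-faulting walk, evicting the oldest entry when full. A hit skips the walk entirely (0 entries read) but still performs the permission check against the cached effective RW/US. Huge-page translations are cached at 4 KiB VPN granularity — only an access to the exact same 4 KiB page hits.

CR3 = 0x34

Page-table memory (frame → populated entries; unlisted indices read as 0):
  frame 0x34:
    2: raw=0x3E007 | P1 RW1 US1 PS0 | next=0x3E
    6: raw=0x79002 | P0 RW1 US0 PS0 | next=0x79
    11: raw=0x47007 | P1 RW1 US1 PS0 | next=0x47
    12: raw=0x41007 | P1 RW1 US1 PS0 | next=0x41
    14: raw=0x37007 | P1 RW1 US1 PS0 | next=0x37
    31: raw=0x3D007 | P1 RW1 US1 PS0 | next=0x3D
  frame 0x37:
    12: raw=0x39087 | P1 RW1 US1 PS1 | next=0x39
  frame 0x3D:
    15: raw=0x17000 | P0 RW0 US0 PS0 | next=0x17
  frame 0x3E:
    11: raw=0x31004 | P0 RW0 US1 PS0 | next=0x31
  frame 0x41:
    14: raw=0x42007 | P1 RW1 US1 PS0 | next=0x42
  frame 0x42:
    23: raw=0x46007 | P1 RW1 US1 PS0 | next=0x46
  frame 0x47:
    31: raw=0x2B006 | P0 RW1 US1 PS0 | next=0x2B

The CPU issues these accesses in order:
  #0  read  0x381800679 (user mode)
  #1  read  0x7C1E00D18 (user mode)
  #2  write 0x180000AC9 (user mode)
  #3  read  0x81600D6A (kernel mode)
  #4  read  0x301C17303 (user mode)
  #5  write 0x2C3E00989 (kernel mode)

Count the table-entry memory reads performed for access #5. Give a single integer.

Trace:
#0 VA=0x381800679 (r,user):
  L0: frame=0x34 idx=14 entry=0x37007 [P=1 RW=1 US=1 PS=0]
  L1: frame=0x37 idx=12 entry=0x39087 [P=1 RW=1 US=1 PS=1]
  ✓ 0x39679 (huge @L1)  — 2 lookups
#1 VA=0x7C1E00D18 (r,user):
  L0: frame=0x34 idx=31 entry=0x3D007 [P=1 RW=1 US=1 PS=0]
  L1: frame=0x3D idx=15 entry=0x17000 [P=0 RW=0 US=0 PS=0]
  ⇒ fault: PAGE_NOT_PRESENT  — 2 lookups
#2 VA=0x180000AC9 (w,user):
  L0: frame=0x34 idx=6 entry=0x79002 [P=0 RW=1 US=0 PS=0]
  ⇒ fault: PAGE_NOT_PRESENT  — 1 lookups
#3 VA=0x81600D6A (r,kernel):
  L0: frame=0x34 idx=2 entry=0x3E007 [P=1 RW=1 US=1 PS=0]
  L1: frame=0x3E idx=11 entry=0x31004 [P=0 RW=0 US=1 PS=0]
  ⇒ fault: PAGE_NOT_PRESENT  — 2 lookups
#4 VA=0x301C17303 (r,user):
  L0: frame=0x34 idx=12 entry=0x41007 [P=1 RW=1 US=1 PS=0]
  L1: frame=0x41 idx=14 entry=0x42007 [P=1 RW=1 US=1 PS=0]
  L2: frame=0x42 idx=23 entry=0x46007 [P=1 RW=1 US=1 PS=0]
  ✓ 0x46303  — 3 lookups
#5 VA=0x2C3E00989 (w,kernel):
  L0: frame=0x34 idx=11 entry=0x47007 [P=1 RW=1 US=1 PS=0]
  L1: frame=0x47 idx=31 entry=0x2B006 [P=0 RW=1 US=1 PS=0]
  ⇒ fault: PAGE_NOT_PRESENT  — 2 lookups

Entries read for #5: 2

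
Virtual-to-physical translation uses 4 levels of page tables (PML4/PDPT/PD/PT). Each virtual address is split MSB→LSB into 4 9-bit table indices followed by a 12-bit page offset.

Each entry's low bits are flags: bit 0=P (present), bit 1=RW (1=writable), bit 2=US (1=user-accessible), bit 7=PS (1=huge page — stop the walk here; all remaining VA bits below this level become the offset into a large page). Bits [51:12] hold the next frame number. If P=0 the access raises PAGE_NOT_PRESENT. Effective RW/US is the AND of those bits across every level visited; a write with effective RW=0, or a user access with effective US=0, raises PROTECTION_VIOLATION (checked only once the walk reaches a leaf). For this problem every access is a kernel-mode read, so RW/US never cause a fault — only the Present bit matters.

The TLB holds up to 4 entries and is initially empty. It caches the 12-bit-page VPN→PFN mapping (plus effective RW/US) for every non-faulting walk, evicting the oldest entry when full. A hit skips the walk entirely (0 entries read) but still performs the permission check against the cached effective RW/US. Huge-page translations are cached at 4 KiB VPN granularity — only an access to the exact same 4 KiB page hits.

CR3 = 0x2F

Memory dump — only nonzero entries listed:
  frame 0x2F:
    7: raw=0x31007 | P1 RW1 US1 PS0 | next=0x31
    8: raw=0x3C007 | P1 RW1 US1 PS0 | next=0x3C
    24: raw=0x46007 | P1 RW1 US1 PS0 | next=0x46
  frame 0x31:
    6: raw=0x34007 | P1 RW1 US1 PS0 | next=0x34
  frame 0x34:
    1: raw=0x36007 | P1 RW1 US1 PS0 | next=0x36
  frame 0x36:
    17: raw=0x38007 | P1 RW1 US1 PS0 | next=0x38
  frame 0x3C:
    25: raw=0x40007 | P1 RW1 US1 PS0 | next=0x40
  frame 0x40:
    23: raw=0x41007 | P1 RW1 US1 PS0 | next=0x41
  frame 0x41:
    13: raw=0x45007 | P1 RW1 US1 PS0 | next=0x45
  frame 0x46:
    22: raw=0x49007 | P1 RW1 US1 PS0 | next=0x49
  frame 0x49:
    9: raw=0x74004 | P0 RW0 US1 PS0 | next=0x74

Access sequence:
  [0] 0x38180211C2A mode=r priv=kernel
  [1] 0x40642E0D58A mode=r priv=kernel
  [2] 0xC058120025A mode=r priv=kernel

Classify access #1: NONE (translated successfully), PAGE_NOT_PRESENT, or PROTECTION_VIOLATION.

Trace:
#0 VA=0x38180211C2A (r,kernel):
  L0: frame=0x2F idx=7 entry=0x31007 [P=1 RW=1 US=1 PS=0]
  L1: frame=0x31 idx=6 entry=0x34007 [P=1 RW=1 US=1 PS=0]
  L2: frame=0x34 idx=1 entry=0x36007 [P=1 RW=1 US=1 PS=0]
  L3: frame=0x36 idx=17 entry=0x38007 [P=1 RW=1 US=1 PS=0]
  ✓ 0x38C2A  — 4 lookups
#1 VA=0x40642E0D58A (r,kernel):
  L0: frame=0x2F idx=8 entry=0x3C007 [P=1 RW=1 US=1 PS=0]
  L1: frame=0x3C idx=25 entry=0x40007 [P=1 RW=1 US=1 PS=0]
  L2: frame=0x40 idx=23 entry=0x41007 [P=1 RW=1 US=1 PS=0]
  L3: frame=0x41 idx=13 entry=0x45007 [P=1 RW=1 US=1 PS=0]
  ✓ 0x4558A  — 4 lookups
#2 VA=0xC058120025A (r,kernel):
  L0: frame=0x2F idx=24 entry=0x46007 [P=1 RW=1 US=1 PS=0]
  L1: frame=0x46 idx=22 entry=0x49007 [P=1 RW=1 US=1 PS=0]
  L2: frame=0x49 idx=9 entry=0x74004 [P=0 RW=0 US=1 PS=0]
  ⇒ fault: PAGE_NOT_PRESENT  — 3 lookups

Access #1 fault: NONE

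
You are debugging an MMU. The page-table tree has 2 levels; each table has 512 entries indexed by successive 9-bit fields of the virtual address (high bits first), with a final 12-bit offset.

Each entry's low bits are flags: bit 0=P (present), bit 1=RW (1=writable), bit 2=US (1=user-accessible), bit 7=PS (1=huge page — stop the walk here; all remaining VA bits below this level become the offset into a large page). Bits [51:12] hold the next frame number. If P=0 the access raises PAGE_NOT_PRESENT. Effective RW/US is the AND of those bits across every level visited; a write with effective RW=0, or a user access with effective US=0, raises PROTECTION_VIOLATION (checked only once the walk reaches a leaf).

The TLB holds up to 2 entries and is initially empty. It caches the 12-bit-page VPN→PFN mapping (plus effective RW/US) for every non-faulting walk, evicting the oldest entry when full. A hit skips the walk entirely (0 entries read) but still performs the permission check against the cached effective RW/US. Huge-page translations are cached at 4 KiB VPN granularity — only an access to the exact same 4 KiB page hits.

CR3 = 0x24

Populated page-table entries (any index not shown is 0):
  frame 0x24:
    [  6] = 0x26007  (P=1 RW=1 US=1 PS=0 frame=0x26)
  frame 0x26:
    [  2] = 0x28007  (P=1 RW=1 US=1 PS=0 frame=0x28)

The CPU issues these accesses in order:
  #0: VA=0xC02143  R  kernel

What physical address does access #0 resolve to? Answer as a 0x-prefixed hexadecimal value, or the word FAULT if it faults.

Trace:
#0 VA=0xC02143 (r,kernel):
  L0 @0x24[6] → 0x26007  P=1,RW=1,US=1,PS=0
  L1 @0x26[2] → 0x28007  P=1,RW=1,US=1,PS=0
  → PA=0x28143  (2 entries read)

Access #0 PA: 0x28143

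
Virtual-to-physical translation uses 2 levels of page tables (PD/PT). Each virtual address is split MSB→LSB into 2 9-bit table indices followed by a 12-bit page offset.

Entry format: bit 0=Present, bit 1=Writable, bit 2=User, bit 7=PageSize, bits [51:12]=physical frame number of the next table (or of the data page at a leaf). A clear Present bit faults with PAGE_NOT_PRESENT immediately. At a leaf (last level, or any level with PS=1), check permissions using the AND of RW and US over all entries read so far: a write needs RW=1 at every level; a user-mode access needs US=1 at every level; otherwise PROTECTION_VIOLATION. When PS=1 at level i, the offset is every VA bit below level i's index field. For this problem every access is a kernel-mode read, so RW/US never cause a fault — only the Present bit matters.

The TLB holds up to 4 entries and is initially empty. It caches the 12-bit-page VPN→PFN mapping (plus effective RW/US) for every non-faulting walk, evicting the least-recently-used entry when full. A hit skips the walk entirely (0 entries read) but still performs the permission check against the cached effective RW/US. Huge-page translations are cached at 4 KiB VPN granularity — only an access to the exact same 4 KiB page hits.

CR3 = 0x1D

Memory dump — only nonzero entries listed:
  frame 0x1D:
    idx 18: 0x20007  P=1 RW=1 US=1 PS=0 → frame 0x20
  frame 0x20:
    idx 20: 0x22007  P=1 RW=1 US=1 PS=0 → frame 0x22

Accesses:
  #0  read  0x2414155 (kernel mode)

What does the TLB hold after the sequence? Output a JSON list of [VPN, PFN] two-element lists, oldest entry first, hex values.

Trace:
#0 VA=0x2414155 (r,kernel):
  L0: frame=0x1D idx=18 entry=0x20007 [P=1 RW=1 US=1 PS=0]
  L1: frame=0x20 idx=20 entry=0x22007 [P=1 RW=1 US=1 PS=0]
  ⇒ phys 0x22155  [2 reads]

TLB: [["0x2414", "0x22"]]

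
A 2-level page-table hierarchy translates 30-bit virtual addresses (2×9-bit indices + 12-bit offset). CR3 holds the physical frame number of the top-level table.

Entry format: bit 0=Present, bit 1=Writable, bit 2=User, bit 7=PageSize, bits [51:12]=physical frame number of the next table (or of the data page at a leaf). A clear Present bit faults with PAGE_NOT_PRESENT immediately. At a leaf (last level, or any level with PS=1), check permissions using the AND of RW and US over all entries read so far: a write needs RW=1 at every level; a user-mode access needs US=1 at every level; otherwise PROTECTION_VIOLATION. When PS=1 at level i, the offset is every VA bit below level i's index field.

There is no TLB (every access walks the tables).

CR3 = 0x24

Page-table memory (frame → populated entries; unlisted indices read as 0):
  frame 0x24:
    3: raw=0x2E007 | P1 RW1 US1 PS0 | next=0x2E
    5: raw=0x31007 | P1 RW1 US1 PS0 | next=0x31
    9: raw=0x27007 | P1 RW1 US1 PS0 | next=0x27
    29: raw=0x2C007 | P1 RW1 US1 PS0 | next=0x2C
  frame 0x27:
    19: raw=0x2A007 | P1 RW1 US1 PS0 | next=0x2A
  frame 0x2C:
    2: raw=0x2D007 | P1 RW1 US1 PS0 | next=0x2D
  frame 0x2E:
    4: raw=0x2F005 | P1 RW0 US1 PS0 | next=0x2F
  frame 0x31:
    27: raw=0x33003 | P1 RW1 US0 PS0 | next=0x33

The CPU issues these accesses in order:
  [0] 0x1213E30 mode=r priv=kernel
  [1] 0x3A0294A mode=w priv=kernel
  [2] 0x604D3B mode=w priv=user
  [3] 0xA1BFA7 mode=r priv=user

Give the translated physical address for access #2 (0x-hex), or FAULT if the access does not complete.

Per-access translation:
#0 VA=0x1213E30 (r,kernel):
  L0: frame=0x24 idx=9 entry=0x27007 [P=1 RW=1 US=1 PS=0]
  L1: frame=0x27 idx=19 entry=0x2A007 [P=1 RW=1 US=1 PS=0]
  ✓ 0x2AE30  — 2 lookups
#1 VA=0x3A0294A (w,kernel):
  L0: frame=0x24 idx=29 entry=0x2C007 [P=1 RW=1 US=1 PS=0]
  L1: frame=0x2C idx=2 entry=0x2D007 [P=1 RW=1 US=1 PS=0]
  ✓ 0x2D94A  — 2 lookups
#2 VA=0x604D3B (w,user):
  L0: frame=0x24 idx=3 entry=0x2E007 [P=1 RW=1 US=1 PS=0]
  L1: frame=0x2E idx=4 entry=0x2F005 [P=1 RW=0 US=1 PS=0]
  ✗ PROTECTION_VIOLATION  [2 reads]
#3 VA=0xA1BFA7 (r,user):
  L0: frame=0x24 idx=5 entry=0x31007 [P=1 RW=1 US=1 PS=0]
  L1: frame=0x31 idx=27 entry=0x33003 [P=1 RW=1 US=0 PS=0]
  ✗ PROTECTION_VIOLATION  [2 reads]

Access #2 PA: FAULT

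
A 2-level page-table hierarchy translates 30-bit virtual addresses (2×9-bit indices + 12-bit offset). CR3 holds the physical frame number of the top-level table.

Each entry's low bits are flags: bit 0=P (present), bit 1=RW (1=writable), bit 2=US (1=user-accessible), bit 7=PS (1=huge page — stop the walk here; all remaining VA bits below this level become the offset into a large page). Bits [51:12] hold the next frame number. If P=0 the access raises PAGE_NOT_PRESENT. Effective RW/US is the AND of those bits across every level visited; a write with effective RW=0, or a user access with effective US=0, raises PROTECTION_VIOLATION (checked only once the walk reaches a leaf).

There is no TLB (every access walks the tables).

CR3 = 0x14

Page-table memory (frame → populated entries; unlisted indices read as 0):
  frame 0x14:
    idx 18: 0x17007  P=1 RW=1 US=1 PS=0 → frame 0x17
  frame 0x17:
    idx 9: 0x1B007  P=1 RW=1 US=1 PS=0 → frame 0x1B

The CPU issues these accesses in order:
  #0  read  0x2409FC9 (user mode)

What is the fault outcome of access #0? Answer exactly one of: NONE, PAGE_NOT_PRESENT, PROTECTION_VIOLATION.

Walk each access:
#0 VA=0x2409FC9 (r,user):
  L0 @0x14[18] → 0x17007  P=1,RW=1,US=1,PS=0
  L1 @0x17[9] → 0x1B007  P=1,RW=1,US=1,PS=0
  → PA=0x1BFC9  (2 entries read)

Access #0 fault: NONE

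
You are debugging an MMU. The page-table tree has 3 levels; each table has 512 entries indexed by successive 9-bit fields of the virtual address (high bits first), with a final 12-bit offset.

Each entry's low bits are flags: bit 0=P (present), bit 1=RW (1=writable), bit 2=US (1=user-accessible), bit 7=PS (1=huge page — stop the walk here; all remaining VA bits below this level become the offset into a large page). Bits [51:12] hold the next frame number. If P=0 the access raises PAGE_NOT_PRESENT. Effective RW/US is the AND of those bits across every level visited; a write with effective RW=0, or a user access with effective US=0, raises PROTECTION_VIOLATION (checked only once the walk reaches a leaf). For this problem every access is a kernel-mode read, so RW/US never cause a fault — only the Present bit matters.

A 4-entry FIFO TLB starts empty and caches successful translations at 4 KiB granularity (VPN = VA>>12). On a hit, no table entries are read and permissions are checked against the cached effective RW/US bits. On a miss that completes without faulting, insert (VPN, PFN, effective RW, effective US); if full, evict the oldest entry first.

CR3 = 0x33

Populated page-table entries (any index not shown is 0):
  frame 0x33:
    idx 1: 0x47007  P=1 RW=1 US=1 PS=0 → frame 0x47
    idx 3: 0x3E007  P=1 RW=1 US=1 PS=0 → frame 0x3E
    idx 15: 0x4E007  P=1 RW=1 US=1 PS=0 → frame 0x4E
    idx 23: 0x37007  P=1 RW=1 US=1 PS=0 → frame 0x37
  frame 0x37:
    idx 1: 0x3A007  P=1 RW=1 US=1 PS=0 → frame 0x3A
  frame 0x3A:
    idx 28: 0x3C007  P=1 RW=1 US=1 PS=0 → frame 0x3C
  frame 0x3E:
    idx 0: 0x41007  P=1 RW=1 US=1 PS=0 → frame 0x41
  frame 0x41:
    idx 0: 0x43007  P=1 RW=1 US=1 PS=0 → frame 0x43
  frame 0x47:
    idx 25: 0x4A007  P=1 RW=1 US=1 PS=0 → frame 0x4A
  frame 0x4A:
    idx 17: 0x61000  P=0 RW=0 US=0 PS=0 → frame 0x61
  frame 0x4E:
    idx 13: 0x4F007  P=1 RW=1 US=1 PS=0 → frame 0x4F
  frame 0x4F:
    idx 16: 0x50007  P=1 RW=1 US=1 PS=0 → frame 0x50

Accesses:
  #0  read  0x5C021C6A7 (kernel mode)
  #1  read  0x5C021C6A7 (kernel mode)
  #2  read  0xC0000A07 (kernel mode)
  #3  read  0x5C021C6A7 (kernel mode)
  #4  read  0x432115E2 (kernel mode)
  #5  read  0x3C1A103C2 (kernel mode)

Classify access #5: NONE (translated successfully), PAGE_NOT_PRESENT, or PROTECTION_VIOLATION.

Per-access translation:
#0 VA=0x5C021C6A7 (r,kernel):
  L0 @0x33[23] → 0x37007  P=1,RW=1,US=1,PS=0
  L1 @0x37[1] → 0x3A007  P=1,RW=1,US=1,PS=0
  L2 @0x3A[28] → 0x3C007  P=1,RW=1,US=1,PS=0
  ⇒ phys 0x3C6A7  [3 reads]
#1 VA=0x5C021C6A7 (r,kernel):
  TLB hit vpn=0x5C021C → PA=0x3C6A7
#2 VA=0xC0000A07 (r,kernel):
  L0 @0x33[3] → 0x3E007  P=1,RW=1,US=1,PS=0
  L1 @0x3E[0] → 0x41007  P=1,RW=1,US=1,PS=0
  L2 @0x41[0] → 0x43007  P=1,RW=1,US=1,PS=0
  ⇒ phys 0x43A07  [3 reads]
#3 VA=0x5C021C6A7 (r,kernel):
  TLB hit vpn=0x5C021C → PA=0x3C6A7
#4 VA=0x432115E2 (r,kernel):
  L0 @0x33[1] → 0x47007  P=1,RW=1,US=1,PS=0
  L1 @0x47[25] → 0x4A007  P=1,RW=1,US=1,PS=0
  L2 @0x4A[17] → 0x61000  P=0,RW=0,US=0,PS=0
  → PAGE_NOT_PRESENT  (3 entries read)
#5 VA=0x3C1A103C2 (r,kernel):
  L0 @0x33[15] → 0x4E007  P=1,RW=1,US=1,PS=0
  L1 @0x4E[13] → 0x4F007  P=1,RW=1,US=1,PS=0
  L2 @0x4F[16] → 0x50007  P=1,RW=1,US=1,PS=0
  ⇒ phys 0x503C2  [3 reads]

Access #5 fault: NONE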